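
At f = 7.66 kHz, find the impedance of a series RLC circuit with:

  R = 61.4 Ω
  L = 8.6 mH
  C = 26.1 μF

Step 1 — Angular frequency: ω = 2π·f = 2π·7660 = 4.813e+04 rad/s.
Step 2 — Component impedances:
  R: Z = R = 61.4 Ω
  L: Z = jωL = j·4.813e+04·0.0086 = 0 + j413.9 Ω
  C: Z = 1/(jωC) = -j/(ω·C) = 0 - j0.7961 Ω
Step 3 — Series combination: Z_total = R + L + C = 61.4 + j413.1 Ω = 417.7∠81.5° Ω.

Z = 61.4 + j413.1 Ω = 417.7∠81.5° Ω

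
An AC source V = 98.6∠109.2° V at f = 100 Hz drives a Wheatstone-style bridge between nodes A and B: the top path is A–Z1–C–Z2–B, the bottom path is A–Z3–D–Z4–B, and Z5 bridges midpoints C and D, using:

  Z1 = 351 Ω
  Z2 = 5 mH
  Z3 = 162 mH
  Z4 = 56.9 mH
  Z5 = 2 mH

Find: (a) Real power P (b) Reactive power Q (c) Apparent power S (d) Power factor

Step 1 — Angular frequency: ω = 2π·f = 2π·100 = 628.3 rad/s.
Step 2 — Component impedances:
  Z1: Z = R = 351 Ω
  Z2: Z = jωL = j·628.3·0.005 = 0 + j3.142 Ω
  Z3: Z = jωL = j·628.3·0.162 = 0 + j101.8 Ω
  Z4: Z = jωL = j·628.3·0.0569 = 0 + j35.75 Ω
  Z5: Z = jωL = j·628.3·0.002 = 0 + j1.257 Ω
Step 3 — Bridge requires nodal analysis (the Z5 bridge couples midpoints C and D, so the two paths cannot be reduced to a simple series/parallel combination). Setting node B to ground and injecting 1 A at node A, the 3-node admittance system at A, C, D solves to V_A = Z_AB = 27.78 + j97.55 Ω = 101.4∠74.1° Ω.
Step 4 — Source phasor: V = 98.6∠109.2° V = -32.43 + j93.12 V.
Step 5 — Current: I = V / Z = 0.7954 + j0.5589 A = 0.9721∠35.1° A.
Step 6 — Complex power: S = V·I* = 26.25 + j92.18 VA.
Step 7 — Real power: P = Re(S) = 26.25 W.
Step 8 — Reactive power: Q = Im(S) = 92.18 VAR.
Step 9 — Apparent power: |S| = 95.85 VA.
Step 10 — Power factor: PF = P/|S| = 0.2739 (lagging).

(a) P = 26.25 W  (b) Q = 92.18 VAR  (c) S = 95.85 VA  (d) PF = 0.2739 (lagging)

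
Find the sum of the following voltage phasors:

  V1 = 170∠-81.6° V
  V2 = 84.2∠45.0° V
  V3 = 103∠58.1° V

Step 1 — Convert each phasor to rectangular form:
  V1 = 170·(cos(-81.6°) + j·sin(-81.6°)) = 24.83 - j168.2 V
  V2 = 84.2·(cos(45.0°) + j·sin(45.0°)) = 59.54 + j59.54 V
  V3 = 103·(cos(58.1°) + j·sin(58.1°)) = 54.43 + j87.44 V
Step 2 — Sum components: V_total = 138.8 - j21.19 V.
Step 3 — Convert to polar: |V_total| = 140.4 V, ∠V_total = -8.7°.

V_total = 140.4∠-8.7° V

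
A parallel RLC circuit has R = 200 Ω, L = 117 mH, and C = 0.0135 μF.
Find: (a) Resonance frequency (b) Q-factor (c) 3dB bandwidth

Step 1 — Resonance: ω₀ = 1/√(LC) = 1/√(0.117·1.35e-08) = 2.516e+04 rad/s.
Step 2 — f₀ = ω₀/(2π) = 4005 Hz.
Step 3 — Parallel Q: Q = R/(ω₀L) = 200/(2.516e+04·0.117) = 0.06794.
Step 4 — Bandwidth: Δω = ω₀/Q = 3.704e+05 rad/s; BW = Δω/(2π) = 5.895e+04 Hz.

(a) f₀ = 4005 Hz  (b) Q = 0.06794  (c) BW = 5.895e+04 Hz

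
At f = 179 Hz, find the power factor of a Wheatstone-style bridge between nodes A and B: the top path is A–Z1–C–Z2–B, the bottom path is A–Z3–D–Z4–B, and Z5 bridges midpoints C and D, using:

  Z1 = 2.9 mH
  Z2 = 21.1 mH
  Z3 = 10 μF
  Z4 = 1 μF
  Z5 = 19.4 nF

Step 1 — Angular frequency: ω = 2π·f = 2π·179 = 1125 rad/s.
Step 2 — Component impedances:
  Z1: Z = jωL = j·1125·0.0029 = 0 + j3.262 Ω
  Z2: Z = jωL = j·1125·0.0211 = 0 + j23.73 Ω
  Z3: Z = 1/(jωC) = -j/(ω·C) = 0 - j88.91 Ω
  Z4: Z = 1/(jωC) = -j/(ω·C) = 0 - j889.1 Ω
  Z5: Z = 1/(jωC) = -j/(ω·C) = 0 - j4.583e+04 Ω
Step 3 — Bridge requires nodal analysis (the Z5 bridge couples midpoints C and D, so the two paths cannot be reduced to a simple series/parallel combination). Setting node B to ground and injecting 1 A at node A, the 3-node admittance system at A, C, D solves to V_A = Z_AB = 0 + j27.76 Ω = 27.76∠90.0° Ω.
Step 4 — Power factor: PF = cos(φ) = Re(Z)/|Z| = 0/27.76 = 0.
Step 5 — Type: Im(Z) = 27.76 ⇒ lagging (phase φ = 90.0°).

PF = 0 (lagging, φ = 90.0°)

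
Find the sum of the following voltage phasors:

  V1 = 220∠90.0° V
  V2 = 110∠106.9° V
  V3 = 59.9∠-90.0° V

Step 1 — Convert each phasor to rectangular form:
  V1 = 220·(cos(90.0°) + j·sin(90.0°)) = 0 + j220 V
  V2 = 110·(cos(106.9°) + j·sin(106.9°)) = -31.98 + j105.2 V
  V3 = 59.9·(cos(-90.0°) + j·sin(-90.0°)) = 0 - j59.9 V
Step 2 — Sum components: V_total = -31.98 + j265.3 V.
Step 3 — Convert to polar: |V_total| = 267.3 V, ∠V_total = 96.9°.

V_total = 267.3∠96.9° V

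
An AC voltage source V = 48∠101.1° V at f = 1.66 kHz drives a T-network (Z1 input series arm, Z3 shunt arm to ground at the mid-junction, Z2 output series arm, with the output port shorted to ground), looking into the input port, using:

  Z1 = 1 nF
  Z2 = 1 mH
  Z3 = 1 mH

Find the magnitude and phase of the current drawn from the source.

Step 1 — Angular frequency: ω = 2π·f = 2π·1660 = 1.043e+04 rad/s.
Step 2 — Component impedances:
  Z1: Z = 1/(jωC) = -j/(ω·C) = 0 - j9.588e+04 Ω
  Z2: Z = jωL = j·1.043e+04·0.001 = 0 + j10.43 Ω
  Z3: Z = jωL = j·1.043e+04·0.001 = 0 + j10.43 Ω
Step 3 — With the output port shorted to ground, the output series arm Z2 runs from the junction to ground; the shunt arm Z3 also runs from the junction to ground. They appear in parallel: Z3 || Z2 = 0 + j5.215 Ω.
Step 4 — Series with input arm Z1: Z_in = Z1 + (Z3 || Z2) = 0 - j9.587e+04 Ω = 9.587e+04∠-90.0° Ω.
Step 5 — Source phasor: V = 48∠101.1° V = -9.241 + j47.1 V.
Step 6 — Ohm's law: I = V / Z_total = (-9.241 + j47.1) / (0 - j9.587e+04) = -0.0004913 - j9.639e-05 A.
Step 7 — Convert to polar: |I| = 0.0005007 A, ∠I = -168.9°.

I = 0.0005007∠-168.9° A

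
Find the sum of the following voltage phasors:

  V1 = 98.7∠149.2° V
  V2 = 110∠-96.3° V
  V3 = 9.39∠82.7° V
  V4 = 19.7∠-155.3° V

Step 1 — Convert each phasor to rectangular form:
  V1 = 98.7·(cos(149.2°) + j·sin(149.2°)) = -84.78 + j50.54 V
  V2 = 110·(cos(-96.3°) + j·sin(-96.3°)) = -12.07 - j109.3 V
  V3 = 9.39·(cos(82.7°) + j·sin(82.7°)) = 1.193 + j9.314 V
  V4 = 19.7·(cos(-155.3°) + j·sin(-155.3°)) = -17.9 - j8.232 V
Step 2 — Sum components: V_total = -113.6 - j57.72 V.
Step 3 — Convert to polar: |V_total| = 127.4 V, ∠V_total = -153.1°.

V_total = 127.4∠-153.1° V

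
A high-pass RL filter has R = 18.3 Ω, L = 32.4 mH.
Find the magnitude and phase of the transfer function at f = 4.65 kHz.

Step 1 — Angular frequency: ω = 2π·4650 = 2.922e+04 rad/s.
Step 2 — Transfer function: H(jω) = jωL/(R + jωL).
Step 3 — Numerator jωL = j·946.6; denominator R + jωL = 18.3 + j946.6.
Step 4 — H = 0.9996 + j0.01932.
Step 5 — Magnitude: |H| = 0.9998 (-0.0 dB); phase: φ = 1.1°.

|H| = 0.9998 (-0.0 dB), φ = 1.1°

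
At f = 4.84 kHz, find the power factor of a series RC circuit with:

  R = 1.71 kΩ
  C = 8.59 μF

Step 1 — Angular frequency: ω = 2π·f = 2π·4840 = 3.041e+04 rad/s.
Step 2 — Component impedances:
  R: Z = R = 1710 Ω
  C: Z = 1/(jωC) = -j/(ω·C) = 0 - j3.828 Ω
Step 3 — Series combination: Z_total = R + C = 1710 - j3.828 Ω = 1710∠-0.1° Ω.
Step 4 — Power factor: PF = cos(φ) = Re(Z)/|Z| = 1710/1710 = 1.
Step 5 — Type: Im(Z) = -3.828 ⇒ leading (phase φ = -0.1°).

PF = 1 (leading, φ = -0.1°)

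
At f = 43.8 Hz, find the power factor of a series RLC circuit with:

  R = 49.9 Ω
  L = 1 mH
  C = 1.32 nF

Step 1 — Angular frequency: ω = 2π·f = 2π·43.8 = 275.2 rad/s.
Step 2 — Component impedances:
  R: Z = R = 49.9 Ω
  L: Z = jωL = j·275.2·0.001 = 0 + j0.2752 Ω
  C: Z = 1/(jωC) = -j/(ω·C) = 0 - j2.753e+06 Ω
Step 3 — Series combination: Z_total = R + L + C = 49.9 - j2.753e+06 Ω = 2.753e+06∠-90.0° Ω.
Step 4 — Power factor: PF = cos(φ) = Re(Z)/|Z| = 49.9/2.753e+06 = 1.813e-05.
Step 5 — Type: Im(Z) = -2.753e+06 ⇒ leading (phase φ = -90.0°).

PF = 1.813e-05 (leading, φ = -90.0°)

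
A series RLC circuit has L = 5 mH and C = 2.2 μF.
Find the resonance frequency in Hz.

Step 1 — Resonance condition Im(Z)=0 gives ω₀ = 1/√(LC).
Step 2 — ω₀ = 1/√(0.005·2.2e-06) = 9535 rad/s.
Step 3 — f₀ = ω₀/(2π) = 1517 Hz.

f₀ = 1517 Hz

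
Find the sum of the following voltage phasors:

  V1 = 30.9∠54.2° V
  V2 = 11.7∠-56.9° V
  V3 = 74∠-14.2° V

Step 1 — Convert each phasor to rectangular form:
  V1 = 30.9·(cos(54.2°) + j·sin(54.2°)) = 18.08 + j25.06 V
  V2 = 11.7·(cos(-56.9°) + j·sin(-56.9°)) = 6.389 - j9.801 V
  V3 = 74·(cos(-14.2°) + j·sin(-14.2°)) = 71.74 - j18.15 V
Step 2 — Sum components: V_total = 96.2 - j2.892 V.
Step 3 — Convert to polar: |V_total| = 96.25 V, ∠V_total = -1.7°.

V_total = 96.25∠-1.7° V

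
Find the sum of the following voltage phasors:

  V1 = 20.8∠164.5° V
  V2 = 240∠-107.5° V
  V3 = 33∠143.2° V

Step 1 — Convert each phasor to rectangular form:
  V1 = 20.8·(cos(164.5°) + j·sin(164.5°)) = -20.04 + j5.559 V
  V2 = 240·(cos(-107.5°) + j·sin(-107.5°)) = -72.17 - j228.9 V
  V3 = 33·(cos(143.2°) + j·sin(143.2°)) = -26.42 + j19.77 V
Step 2 — Sum components: V_total = -118.6 - j203.6 V.
Step 3 — Convert to polar: |V_total| = 235.6 V, ∠V_total = -120.2°.

V_total = 235.6∠-120.2° V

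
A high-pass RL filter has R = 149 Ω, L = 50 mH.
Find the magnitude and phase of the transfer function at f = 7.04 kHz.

Step 1 — Angular frequency: ω = 2π·7040 = 4.423e+04 rad/s.
Step 2 — Transfer function: H(jω) = jωL/(R + jωL).
Step 3 — Numerator jωL = j·2212; denominator R + jωL = 149 + j2212.
Step 4 — H = 0.9955 + j0.06707.
Step 5 — Magnitude: |H| = 0.9977 (-0.0 dB); phase: φ = 3.9°.

|H| = 0.9977 (-0.0 dB), φ = 3.9°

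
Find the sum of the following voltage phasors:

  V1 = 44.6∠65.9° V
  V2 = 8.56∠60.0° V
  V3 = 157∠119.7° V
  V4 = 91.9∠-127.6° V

Step 1 — Convert each phasor to rectangular form:
  V1 = 44.6·(cos(65.9°) + j·sin(65.9°)) = 18.21 + j40.71 V
  V2 = 8.56·(cos(60.0°) + j·sin(60.0°)) = 4.28 + j7.413 V
  V3 = 157·(cos(119.7°) + j·sin(119.7°)) = -77.79 + j136.4 V
  V4 = 91.9·(cos(-127.6°) + j·sin(-127.6°)) = -56.07 - j72.81 V
Step 2 — Sum components: V_total = -111.4 + j111.7 V.
Step 3 — Convert to polar: |V_total| = 157.7 V, ∠V_total = 134.9°.

V_total = 157.7∠134.9° V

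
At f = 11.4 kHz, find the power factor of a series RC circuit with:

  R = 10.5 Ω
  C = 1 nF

Step 1 — Angular frequency: ω = 2π·f = 2π·1.14e+04 = 7.163e+04 rad/s.
Step 2 — Component impedances:
  R: Z = R = 10.5 Ω
  C: Z = 1/(jωC) = -j/(ω·C) = 0 - j1.396e+04 Ω
Step 3 — Series combination: Z_total = R + C = 10.5 - j1.396e+04 Ω = 1.396e+04∠-90.0° Ω.
Step 4 — Power factor: PF = cos(φ) = Re(Z)/|Z| = 10.5/1.396e+04 = 0.0007521.
Step 5 — Type: Im(Z) = -1.396e+04 ⇒ leading (phase φ = -90.0°).

PF = 0.0007521 (leading, φ = -90.0°)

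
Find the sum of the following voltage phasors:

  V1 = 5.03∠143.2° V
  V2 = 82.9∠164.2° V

Step 1 — Convert each phasor to rectangular form:
  V1 = 5.03·(cos(143.2°) + j·sin(143.2°)) = -4.028 + j3.013 V
  V2 = 82.9·(cos(164.2°) + j·sin(164.2°)) = -79.77 + j22.57 V
Step 2 — Sum components: V_total = -83.8 + j25.59 V.
Step 3 — Convert to polar: |V_total| = 87.61 V, ∠V_total = 163.0°.

V_total = 87.61∠163.0° V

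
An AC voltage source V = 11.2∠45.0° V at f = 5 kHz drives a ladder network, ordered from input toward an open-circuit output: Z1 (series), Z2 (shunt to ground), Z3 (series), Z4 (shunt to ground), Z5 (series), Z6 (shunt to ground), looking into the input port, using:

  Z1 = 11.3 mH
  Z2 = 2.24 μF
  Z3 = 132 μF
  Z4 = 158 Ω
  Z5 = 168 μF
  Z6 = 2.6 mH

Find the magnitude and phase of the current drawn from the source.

Step 1 — Angular frequency: ω = 2π·f = 2π·5000 = 3.142e+04 rad/s.
Step 2 — Component impedances:
  Z1: Z = jωL = j·3.142e+04·0.0113 = 0 + j355 Ω
  Z2: Z = 1/(jωC) = -j/(ω·C) = 0 - j14.21 Ω
  Z3: Z = 1/(jωC) = -j/(ω·C) = 0 - j0.2411 Ω
  Z4: Z = R = 158 Ω
  Z5: Z = 1/(jωC) = -j/(ω·C) = 0 - j0.1895 Ω
  Z6: Z = jωL = j·3.142e+04·0.0026 = 0 + j81.68 Ω
Step 3 — Ladder network (open output): work backward from the far end, alternating series and parallel combinations. Z_in = 1.865 + j338 Ω = 338∠89.7° Ω.
Step 4 — Source phasor: V = 11.2∠45.0° V = 7.92 + j7.92 V.
Step 5 — Ohm's law: I = V / Z_total = (7.92 + j7.92) / (1.865 + j338) = 0.02356 - j0.0233 A.
Step 6 — Convert to polar: |I| = 0.03314 A, ∠I = -44.7°.

I = 0.03314∠-44.7° A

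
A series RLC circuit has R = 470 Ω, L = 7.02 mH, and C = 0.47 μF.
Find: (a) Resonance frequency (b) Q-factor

Step 1 — Resonance condition Im(Z)=0 gives ω₀ = 1/√(LC).
Step 2 — ω₀ = 1/√(0.00702·4.7e-07) = 1.741e+04 rad/s.
Step 3 — f₀ = ω₀/(2π) = 2771 Hz.
Step 4 — Series Q: Q = ω₀L/R = 1.741e+04·0.00702/470 = 0.26.

(a) f₀ = 2771 Hz  (b) Q = 0.26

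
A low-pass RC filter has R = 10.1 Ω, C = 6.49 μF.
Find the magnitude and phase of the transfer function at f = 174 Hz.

Step 1 — Angular frequency: ω = 2π·174 = 1093 rad/s.
Step 2 — Transfer function: H(jω) = 1/(1 + jωRC).
Step 3 — Denominator: 1 + jωRC = 1 + j·1093·10.1·6.49e-06 = 1 + j0.07166.
Step 4 — H = 0.9949 - j0.0713.
Step 5 — Magnitude: |H| = 0.9974 (-0.0 dB); phase: φ = -4.1°.

|H| = 0.9974 (-0.0 dB), φ = -4.1°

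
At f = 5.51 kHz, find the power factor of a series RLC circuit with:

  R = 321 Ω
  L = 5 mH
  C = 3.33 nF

Step 1 — Angular frequency: ω = 2π·f = 2π·5510 = 3.462e+04 rad/s.
Step 2 — Component impedances:
  R: Z = R = 321 Ω
  L: Z = jωL = j·3.462e+04·0.005 = 0 + j173.1 Ω
  C: Z = 1/(jωC) = -j/(ω·C) = 0 - j8674 Ω
Step 3 — Series combination: Z_total = R + L + C = 321 - j8501 Ω = 8507∠-87.8° Ω.
Step 4 — Power factor: PF = cos(φ) = Re(Z)/|Z| = 321/8507 = 0.03773.
Step 5 — Type: Im(Z) = -8501 ⇒ leading (phase φ = -87.8°).

PF = 0.03773 (leading, φ = -87.8°)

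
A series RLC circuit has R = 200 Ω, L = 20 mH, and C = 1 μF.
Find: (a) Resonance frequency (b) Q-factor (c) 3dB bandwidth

Step 1 — Resonance: ω₀ = 1/√(LC) = 1/√(0.02·1e-06) = 7071 rad/s.
Step 2 — f₀ = ω₀/(2π) = 1125 Hz.
Step 3 — Series Q: Q = ω₀L/R = 7071·0.02/200 = 0.7071.
Step 4 — Bandwidth: Δω = ω₀/Q = 1e+04 rad/s; BW = Δω/(2π) = 1592 Hz.

(a) f₀ = 1125 Hz  (b) Q = 0.7071  (c) BW = 1592 Hz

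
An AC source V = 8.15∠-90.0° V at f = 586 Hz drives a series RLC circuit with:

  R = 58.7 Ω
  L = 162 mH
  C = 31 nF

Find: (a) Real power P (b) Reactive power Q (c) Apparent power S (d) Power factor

Step 1 — Angular frequency: ω = 2π·f = 2π·586 = 3682 rad/s.
Step 2 — Component impedances:
  R: Z = R = 58.7 Ω
  L: Z = jωL = j·3682·0.162 = 0 + j596.5 Ω
  C: Z = 1/(jωC) = -j/(ω·C) = 0 - j8761 Ω
Step 3 — Series combination: Z_total = R + L + C = 58.7 - j8165 Ω = 8165∠-89.6° Ω.
Step 4 — Source phasor: V = 8.15∠-90.0° V = 0 - j8.15 V.
Step 5 — Current: I = V / Z = 0.0009982 - j7.176e-06 A = 0.0009982∠-0.4° A.
Step 6 — Complex power: S = V·I* = 5.849e-05 - j0.008135 VA.
Step 7 — Real power: P = Re(S) = 5.849e-05 W.
Step 8 — Reactive power: Q = Im(S) = -0.008135 VAR.
Step 9 — Apparent power: |S| = 0.008135 VA.
Step 10 — Power factor: PF = P/|S| = 0.007189 (leading).

(a) P = 5.849e-05 W  (b) Q = -0.008135 VAR  (c) S = 0.008135 VA  (d) PF = 0.007189 (leading)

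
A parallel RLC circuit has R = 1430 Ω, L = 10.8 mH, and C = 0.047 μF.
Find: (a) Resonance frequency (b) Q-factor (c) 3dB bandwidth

Step 1 — Resonance: ω₀ = 1/√(LC) = 1/√(0.0108·4.7e-08) = 4.439e+04 rad/s.
Step 2 — f₀ = ω₀/(2π) = 7064 Hz.
Step 3 — Parallel Q: Q = R/(ω₀L) = 1430/(4.439e+04·0.0108) = 2.983.
Step 4 — Bandwidth: Δω = ω₀/Q = 1.488e+04 rad/s; BW = Δω/(2π) = 2368 Hz.

(a) f₀ = 7064 Hz  (b) Q = 2.983  (c) BW = 2368 Hz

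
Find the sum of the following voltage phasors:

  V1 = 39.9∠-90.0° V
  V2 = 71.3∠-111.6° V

Step 1 — Convert each phasor to rectangular form:
  V1 = 39.9·(cos(-90.0°) + j·sin(-90.0°)) = 0 - j39.9 V
  V2 = 71.3·(cos(-111.6°) + j·sin(-111.6°)) = -26.25 - j66.29 V
Step 2 — Sum components: V_total = -26.25 - j106.2 V.
Step 3 — Convert to polar: |V_total| = 109.4 V, ∠V_total = -103.9°.

V_total = 109.4∠-103.9° V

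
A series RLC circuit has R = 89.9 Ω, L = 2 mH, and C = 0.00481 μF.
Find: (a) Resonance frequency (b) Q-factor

Step 1 — Resonance condition Im(Z)=0 gives ω₀ = 1/√(LC).
Step 2 — ω₀ = 1/√(0.002·4.81e-09) = 3.224e+05 rad/s.
Step 3 — f₀ = ω₀/(2π) = 5.131e+04 Hz.
Step 4 — Series Q: Q = ω₀L/R = 3.224e+05·0.002/89.9 = 7.173.

(a) f₀ = 5.131e+04 Hz  (b) Q = 7.173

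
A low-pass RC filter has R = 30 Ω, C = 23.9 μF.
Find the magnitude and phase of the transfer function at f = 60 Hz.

Step 1 — Angular frequency: ω = 2π·60 = 377 rad/s.
Step 2 — Transfer function: H(jω) = 1/(1 + jωRC).
Step 3 — Denominator: 1 + jωRC = 1 + j·377·30·2.39e-05 = 1 + j0.2703.
Step 4 — H = 0.9319 - j0.2519.
Step 5 — Magnitude: |H| = 0.9654 (-0.3 dB); phase: φ = -15.1°.

|H| = 0.9654 (-0.3 dB), φ = -15.1°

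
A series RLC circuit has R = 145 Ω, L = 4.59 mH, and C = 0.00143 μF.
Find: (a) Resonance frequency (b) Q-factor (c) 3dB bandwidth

Step 1 — Resonance: ω₀ = 1/√(LC) = 1/√(0.00459·1.43e-09) = 3.903e+05 rad/s.
Step 2 — f₀ = ω₀/(2π) = 6.212e+04 Hz.
Step 3 — Series Q: Q = ω₀L/R = 3.903e+05·0.00459/145 = 12.36.
Step 4 — Bandwidth: Δω = ω₀/Q = 3.159e+04 rad/s; BW = Δω/(2π) = 5028 Hz.

(a) f₀ = 6.212e+04 Hz  (b) Q = 12.36  (c) BW = 5028 Hz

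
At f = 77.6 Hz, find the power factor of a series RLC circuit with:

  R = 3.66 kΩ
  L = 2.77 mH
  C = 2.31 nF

Step 1 — Angular frequency: ω = 2π·f = 2π·77.6 = 487.6 rad/s.
Step 2 — Component impedances:
  R: Z = R = 3660 Ω
  L: Z = jωL = j·487.6·0.00277 = 0 + j1.351 Ω
  C: Z = 1/(jωC) = -j/(ω·C) = 0 - j8.879e+05 Ω
Step 3 — Series combination: Z_total = R + L + C = 3660 - j8.879e+05 Ω = 8.879e+05∠-89.8° Ω.
Step 4 — Power factor: PF = cos(φ) = Re(Z)/|Z| = 3660/8.879e+05 = 0.004122.
Step 5 — Type: Im(Z) = -8.879e+05 ⇒ leading (phase φ = -89.8°).

PF = 0.004122 (leading, φ = -89.8°)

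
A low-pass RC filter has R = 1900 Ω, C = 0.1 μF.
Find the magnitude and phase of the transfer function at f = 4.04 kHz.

Step 1 — Angular frequency: ω = 2π·4040 = 2.538e+04 rad/s.
Step 2 — Transfer function: H(jω) = 1/(1 + jωRC).
Step 3 — Denominator: 1 + jωRC = 1 + j·2.538e+04·1900·1e-07 = 1 + j4.823.
Step 4 — H = 0.04122 - j0.1988.
Step 5 — Magnitude: |H| = 0.203 (-13.8 dB); phase: φ = -78.3°.

|H| = 0.203 (-13.8 dB), φ = -78.3°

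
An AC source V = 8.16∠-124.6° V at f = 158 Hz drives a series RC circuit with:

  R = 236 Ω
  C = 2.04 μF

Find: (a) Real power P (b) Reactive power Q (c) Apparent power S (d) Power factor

Step 1 — Angular frequency: ω = 2π·f = 2π·158 = 992.7 rad/s.
Step 2 — Component impedances:
  R: Z = R = 236 Ω
  C: Z = 1/(jωC) = -j/(ω·C) = 0 - j493.8 Ω
Step 3 — Series combination: Z_total = R + C = 236 - j493.8 Ω = 547.3∠-64.5° Ω.
Step 4 — Source phasor: V = 8.16∠-124.6° V = -4.634 - j6.717 V.
Step 5 — Current: I = V / Z = 0.007422 - j0.01293 A = 0.01491∠-60.1° A.
Step 6 — Complex power: S = V·I* = 0.05247 - j0.1098 VA.
Step 7 — Real power: P = Re(S) = 0.05247 W.
Step 8 — Reactive power: Q = Im(S) = -0.1098 VAR.
Step 9 — Apparent power: |S| = 0.1217 VA.
Step 10 — Power factor: PF = P/|S| = 0.4312 (leading).

(a) P = 0.05247 W  (b) Q = -0.1098 VAR  (c) S = 0.1217 VA  (d) PF = 0.4312 (leading)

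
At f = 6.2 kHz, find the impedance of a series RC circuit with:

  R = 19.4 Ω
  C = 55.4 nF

Step 1 — Angular frequency: ω = 2π·f = 2π·6200 = 3.896e+04 rad/s.
Step 2 — Component impedances:
  R: Z = R = 19.4 Ω
  C: Z = 1/(jωC) = -j/(ω·C) = 0 - j463.4 Ω
Step 3 — Series combination: Z_total = R + C = 19.4 - j463.4 Ω = 463.8∠-87.6° Ω.

Z = 19.4 - j463.4 Ω = 463.8∠-87.6° Ω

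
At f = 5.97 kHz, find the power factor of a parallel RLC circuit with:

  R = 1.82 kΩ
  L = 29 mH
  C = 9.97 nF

Step 1 — Angular frequency: ω = 2π·f = 2π·5970 = 3.751e+04 rad/s.
Step 2 — Component impedances:
  R: Z = R = 1820 Ω
  L: Z = jωL = j·3.751e+04·0.029 = 0 + j1088 Ω
  C: Z = 1/(jωC) = -j/(ω·C) = 0 - j2674 Ω
Step 3 — Parallel combination: 1/Z_total = 1/R + 1/L + 1/C; Z_total = 916.9 + j910 Ω = 1292∠44.8° Ω.
Step 4 — Power factor: PF = cos(φ) = Re(Z)/|Z| = 916.9/1291.8 = 0.7098.
Step 5 — Type: Im(Z) = 910 ⇒ lagging (phase φ = 44.8°).

PF = 0.7098 (lagging, φ = 44.8°)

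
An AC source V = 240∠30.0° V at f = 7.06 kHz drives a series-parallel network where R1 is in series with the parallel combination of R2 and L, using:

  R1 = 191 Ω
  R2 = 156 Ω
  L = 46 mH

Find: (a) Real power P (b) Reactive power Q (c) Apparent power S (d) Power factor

Step 1 — Angular frequency: ω = 2π·f = 2π·7060 = 4.436e+04 rad/s.
Step 2 — Component impedances:
  R1: Z = R = 191 Ω
  R2: Z = R = 156 Ω
  L: Z = jωL = j·4.436e+04·0.046 = 0 + j2041 Ω
Step 3 — Parallel branch: R2 || L = 1/(1/R2 + 1/L) = 155.1 + j11.86 Ω.
Step 4 — Series with R1: Z_total = R1 + (R2 || L) = 346.1 + j11.86 Ω = 346.3∠2.0° Ω.
Step 5 — Source phasor: V = 240∠30.0° V = 207.8 + j120 V.
Step 6 — Current: I = V / Z = 0.6117 + j0.3258 A = 0.693∠28.0° A.
Step 7 — Complex power: S = V·I* = 166.2 + j5.695 VA.
Step 8 — Real power: P = Re(S) = 166.2 W.
Step 9 — Reactive power: Q = Im(S) = 5.695 VAR.
Step 10 — Apparent power: |S| = 166.3 VA.
Step 11 — Power factor: PF = P/|S| = 0.9994 (lagging).

(a) P = 166.2 W  (b) Q = 5.695 VAR  (c) S = 166.3 VA  (d) PF = 0.9994 (lagging)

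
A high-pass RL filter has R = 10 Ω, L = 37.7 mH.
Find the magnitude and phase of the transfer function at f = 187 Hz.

Step 1 — Angular frequency: ω = 2π·187 = 1175 rad/s.
Step 2 — Transfer function: H(jω) = jωL/(R + jωL).
Step 3 — Numerator jωL = j·44.3; denominator R + jωL = 10 + j44.3.
Step 4 — H = 0.9515 + j0.2148.
Step 5 — Magnitude: |H| = 0.9755 (-0.2 dB); phase: φ = 12.7°.

|H| = 0.9755 (-0.2 dB), φ = 12.7°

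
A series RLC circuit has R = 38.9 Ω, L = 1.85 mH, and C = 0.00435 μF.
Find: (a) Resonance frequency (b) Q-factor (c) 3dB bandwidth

Step 1 — Resonance: ω₀ = 1/√(LC) = 1/√(0.00185·4.35e-09) = 3.525e+05 rad/s.
Step 2 — f₀ = ω₀/(2π) = 5.61e+04 Hz.
Step 3 — Series Q: Q = ω₀L/R = 3.525e+05·0.00185/38.9 = 16.76.
Step 4 — Bandwidth: Δω = ω₀/Q = 2.103e+04 rad/s; BW = Δω/(2π) = 3347 Hz.

(a) f₀ = 5.61e+04 Hz  (b) Q = 16.76  (c) BW = 3347 Hz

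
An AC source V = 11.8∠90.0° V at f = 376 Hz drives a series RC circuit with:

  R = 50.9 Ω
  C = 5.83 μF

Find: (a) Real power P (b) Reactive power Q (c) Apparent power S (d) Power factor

Step 1 — Angular frequency: ω = 2π·f = 2π·376 = 2362 rad/s.
Step 2 — Component impedances:
  R: Z = R = 50.9 Ω
  C: Z = 1/(jωC) = -j/(ω·C) = 0 - j72.6 Ω
Step 3 — Series combination: Z_total = R + C = 50.9 - j72.6 Ω = 88.67∠-55.0° Ω.
Step 4 — Source phasor: V = 11.8∠90.0° V = 0 + j11.8 V.
Step 5 — Current: I = V / Z = -0.109 + j0.07639 A = 0.1331∠145.0° A.
Step 6 — Complex power: S = V·I* = 0.9014 - j1.286 VA.
Step 7 — Real power: P = Re(S) = 0.9014 W.
Step 8 — Reactive power: Q = Im(S) = -1.286 VAR.
Step 9 — Apparent power: |S| = 1.57 VA.
Step 10 — Power factor: PF = P/|S| = 0.574 (leading).

(a) P = 0.9014 W  (b) Q = -1.286 VAR  (c) S = 1.57 VA  (d) PF = 0.574 (leading)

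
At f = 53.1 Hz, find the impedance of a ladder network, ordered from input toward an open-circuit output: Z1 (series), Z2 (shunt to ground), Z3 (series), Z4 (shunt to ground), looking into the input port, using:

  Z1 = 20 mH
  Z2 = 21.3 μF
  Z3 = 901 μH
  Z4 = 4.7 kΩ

Step 1 — Angular frequency: ω = 2π·f = 2π·53.1 = 333.6 rad/s.
Step 2 — Component impedances:
  Z1: Z = jωL = j·333.6·0.02 = 0 + j6.673 Ω
  Z2: Z = 1/(jωC) = -j/(ω·C) = 0 - j140.7 Ω
  Z3: Z = jωL = j·333.6·0.000901 = 0 + j0.3006 Ω
  Z4: Z = R = 4700 Ω
Step 3 — Ladder network (open output): work backward from the far end, alternating series and parallel combinations. Z_in = 4.209 - j133.9 Ω = 134∠-88.2° Ω.

Z = 4.209 - j133.9 Ω = 134∠-88.2° Ω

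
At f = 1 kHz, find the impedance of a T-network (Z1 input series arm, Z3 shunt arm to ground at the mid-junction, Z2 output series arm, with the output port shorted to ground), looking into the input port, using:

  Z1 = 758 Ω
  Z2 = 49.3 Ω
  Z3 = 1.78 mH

Step 1 — Angular frequency: ω = 2π·f = 2π·1000 = 6283 rad/s.
Step 2 — Component impedances:
  Z1: Z = R = 758 Ω
  Z2: Z = R = 49.3 Ω
  Z3: Z = jωL = j·6283·0.00178 = 0 + j11.18 Ω
Step 3 — With the output port shorted to ground, the output series arm Z2 runs from the junction to ground; the shunt arm Z3 also runs from the junction to ground. They appear in parallel: Z3 || Z2 = 2.413 + j10.64 Ω.
Step 4 — Series with input arm Z1: Z_in = Z1 + (Z3 || Z2) = 760.4 + j10.64 Ω = 760.5∠0.8° Ω.

Z = 760.4 + j10.64 Ω = 760.5∠0.8° Ω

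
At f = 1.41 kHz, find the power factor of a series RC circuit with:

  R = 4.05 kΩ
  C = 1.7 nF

Step 1 — Angular frequency: ω = 2π·f = 2π·1410 = 8859 rad/s.
Step 2 — Component impedances:
  R: Z = R = 4050 Ω
  C: Z = 1/(jωC) = -j/(ω·C) = 0 - j6.64e+04 Ω
Step 3 — Series combination: Z_total = R + C = 4050 - j6.64e+04 Ω = 6.652e+04∠-86.5° Ω.
Step 4 — Power factor: PF = cos(φ) = Re(Z)/|Z| = 4050/6.652e+04 = 0.06088.
Step 5 — Type: Im(Z) = -6.64e+04 ⇒ leading (phase φ = -86.5°).

PF = 0.06088 (leading, φ = -86.5°)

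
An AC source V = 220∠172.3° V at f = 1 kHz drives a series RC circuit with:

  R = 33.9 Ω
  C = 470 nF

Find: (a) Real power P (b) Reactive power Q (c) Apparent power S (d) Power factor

Step 1 — Angular frequency: ω = 2π·f = 2π·1000 = 6283 rad/s.
Step 2 — Component impedances:
  R: Z = R = 33.9 Ω
  C: Z = 1/(jωC) = -j/(ω·C) = 0 - j338.6 Ω
Step 3 — Series combination: Z_total = R + C = 33.9 - j338.6 Ω = 340.3∠-84.3° Ω.
Step 4 — Source phasor: V = 220∠172.3° V = -218 + j29.48 V.
Step 5 — Current: I = V / Z = -0.15 - j0.6288 A = 0.6465∠-103.4° A.
Step 6 — Complex power: S = V·I* = 14.17 - j141.5 VA.
Step 7 — Real power: P = Re(S) = 14.17 W.
Step 8 — Reactive power: Q = Im(S) = -141.5 VAR.
Step 9 — Apparent power: |S| = 142.2 VA.
Step 10 — Power factor: PF = P/|S| = 0.09961 (leading).

(a) P = 14.17 W  (b) Q = -141.5 VAR  (c) S = 142.2 VA  (d) PF = 0.09961 (leading)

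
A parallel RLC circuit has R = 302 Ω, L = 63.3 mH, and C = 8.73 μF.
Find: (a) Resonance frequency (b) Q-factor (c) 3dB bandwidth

Step 1 — Resonance: ω₀ = 1/√(LC) = 1/√(0.0633·8.73e-06) = 1345 rad/s.
Step 2 — f₀ = ω₀/(2π) = 214.1 Hz.
Step 3 — Parallel Q: Q = R/(ω₀L) = 302/(1345·0.0633) = 3.547.
Step 4 — Bandwidth: Δω = ω₀/Q = 379.3 rad/s; BW = Δω/(2π) = 60.37 Hz.

(a) f₀ = 214.1 Hz  (b) Q = 3.547  (c) BW = 60.37 Hz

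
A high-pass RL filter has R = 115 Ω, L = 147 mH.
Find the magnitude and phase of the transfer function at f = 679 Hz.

Step 1 — Angular frequency: ω = 2π·679 = 4266 rad/s.
Step 2 — Transfer function: H(jω) = jωL/(R + jωL).
Step 3 — Numerator jωL = j·627.1; denominator R + jωL = 115 + j627.1.
Step 4 — H = 0.9675 + j0.1774.
Step 5 — Magnitude: |H| = 0.9836 (-0.1 dB); phase: φ = 10.4°.

|H| = 0.9836 (-0.1 dB), φ = 10.4°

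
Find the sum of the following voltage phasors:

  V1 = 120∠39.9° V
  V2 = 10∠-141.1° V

Step 1 — Convert each phasor to rectangular form:
  V1 = 120·(cos(39.9°) + j·sin(39.9°)) = 92.06 + j76.97 V
  V2 = 10·(cos(-141.1°) + j·sin(-141.1°)) = -7.782 - j6.28 V
Step 2 — Sum components: V_total = 84.28 + j70.69 V.
Step 3 — Convert to polar: |V_total| = 110 V, ∠V_total = 40.0°.

V_total = 110∠40.0° V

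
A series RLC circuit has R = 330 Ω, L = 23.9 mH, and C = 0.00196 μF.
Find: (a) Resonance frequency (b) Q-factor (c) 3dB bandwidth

Step 1 — Resonance: ω₀ = 1/√(LC) = 1/√(0.0239·1.96e-09) = 1.461e+05 rad/s.
Step 2 — f₀ = ω₀/(2π) = 2.325e+04 Hz.
Step 3 — Series Q: Q = ω₀L/R = 1.461e+05·0.0239/330 = 10.58.
Step 4 — Bandwidth: Δω = ω₀/Q = 1.381e+04 rad/s; BW = Δω/(2π) = 2198 Hz.

(a) f₀ = 2.325e+04 Hz  (b) Q = 10.58  (c) BW = 2198 Hz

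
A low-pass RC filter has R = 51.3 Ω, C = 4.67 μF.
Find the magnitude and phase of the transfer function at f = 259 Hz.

Step 1 — Angular frequency: ω = 2π·259 = 1627 rad/s.
Step 2 — Transfer function: H(jω) = 1/(1 + jωRC).
Step 3 — Denominator: 1 + jωRC = 1 + j·1627·51.3·4.67e-06 = 1 + j0.3899.
Step 4 — H = 0.8681 - j0.3384.
Step 5 — Magnitude: |H| = 0.9317 (-0.6 dB); phase: φ = -21.3°.

|H| = 0.9317 (-0.6 dB), φ = -21.3°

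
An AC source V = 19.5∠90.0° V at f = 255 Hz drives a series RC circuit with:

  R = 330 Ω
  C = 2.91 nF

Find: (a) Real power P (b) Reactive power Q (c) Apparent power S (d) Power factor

Step 1 — Angular frequency: ω = 2π·f = 2π·255 = 1602 rad/s.
Step 2 — Component impedances:
  R: Z = R = 330 Ω
  C: Z = 1/(jωC) = -j/(ω·C) = 0 - j2.145e+05 Ω
Step 3 — Series combination: Z_total = R + C = 330 - j2.145e+05 Ω = 2.145e+05∠-89.9° Ω.
Step 4 — Source phasor: V = 19.5∠90.0° V = 0 + j19.5 V.
Step 5 — Current: I = V / Z = -9.092e-05 + j1.399e-07 A = 9.092e-05∠179.9° A.
Step 6 — Complex power: S = V·I* = 2.728e-06 - j0.001773 VA.
Step 7 — Real power: P = Re(S) = 2.728e-06 W.
Step 8 — Reactive power: Q = Im(S) = -0.001773 VAR.
Step 9 — Apparent power: |S| = 0.001773 VA.
Step 10 — Power factor: PF = P/|S| = 0.001539 (leading).

(a) P = 2.728e-06 W  (b) Q = -0.001773 VAR  (c) S = 0.001773 VA  (d) PF = 0.001539 (leading)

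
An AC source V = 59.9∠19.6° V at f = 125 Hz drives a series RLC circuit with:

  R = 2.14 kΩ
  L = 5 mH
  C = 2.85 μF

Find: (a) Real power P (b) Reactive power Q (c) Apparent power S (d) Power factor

Step 1 — Angular frequency: ω = 2π·f = 2π·125 = 785.4 rad/s.
Step 2 — Component impedances:
  R: Z = R = 2140 Ω
  L: Z = jωL = j·785.4·0.005 = 0 + j3.927 Ω
  C: Z = 1/(jωC) = -j/(ω·C) = 0 - j446.8 Ω
Step 3 — Series combination: Z_total = R + L + C = 2140 - j442.8 Ω = 2185∠-11.7° Ω.
Step 4 — Source phasor: V = 59.9∠19.6° V = 56.43 + j20.09 V.
Step 5 — Current: I = V / Z = 0.02342 + j0.01424 A = 0.02741∠31.3° A.
Step 6 — Complex power: S = V·I* = 1.608 - j0.3327 VA.
Step 7 — Real power: P = Re(S) = 1.608 W.
Step 8 — Reactive power: Q = Im(S) = -0.3327 VAR.
Step 9 — Apparent power: |S| = 1.642 VA.
Step 10 — Power factor: PF = P/|S| = 0.9793 (leading).

(a) P = 1.608 W  (b) Q = -0.3327 VAR  (c) S = 1.642 VA  (d) PF = 0.9793 (leading)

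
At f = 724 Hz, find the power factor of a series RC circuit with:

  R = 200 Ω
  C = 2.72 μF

Step 1 — Angular frequency: ω = 2π·f = 2π·724 = 4549 rad/s.
Step 2 — Component impedances:
  R: Z = R = 200 Ω
  C: Z = 1/(jωC) = -j/(ω·C) = 0 - j80.82 Ω
Step 3 — Series combination: Z_total = R + C = 200 - j80.82 Ω = 215.7∠-22.0° Ω.
Step 4 — Power factor: PF = cos(φ) = Re(Z)/|Z| = 200/215.7 = 0.9272.
Step 5 — Type: Im(Z) = -80.82 ⇒ leading (phase φ = -22.0°).

PF = 0.9272 (leading, φ = -22.0°)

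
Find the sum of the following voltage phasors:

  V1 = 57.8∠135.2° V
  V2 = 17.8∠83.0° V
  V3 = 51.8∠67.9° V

Step 1 — Convert each phasor to rectangular form:
  V1 = 57.8·(cos(135.2°) + j·sin(135.2°)) = -41.01 + j40.73 V
  V2 = 17.8·(cos(83.0°) + j·sin(83.0°)) = 2.169 + j17.67 V
  V3 = 51.8·(cos(67.9°) + j·sin(67.9°)) = 19.49 + j47.99 V
Step 2 — Sum components: V_total = -19.36 + j106.4 V.
Step 3 — Convert to polar: |V_total| = 108.1 V, ∠V_total = 100.3°.

V_total = 108.1∠100.3° V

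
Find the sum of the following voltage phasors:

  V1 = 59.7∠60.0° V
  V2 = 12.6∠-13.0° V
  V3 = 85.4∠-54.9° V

Step 1 — Convert each phasor to rectangular form:
  V1 = 59.7·(cos(60.0°) + j·sin(60.0°)) = 29.85 + j51.7 V
  V2 = 12.6·(cos(-13.0°) + j·sin(-13.0°)) = 12.28 - j2.834 V
  V3 = 85.4·(cos(-54.9°) + j·sin(-54.9°)) = 49.11 - j69.87 V
Step 2 — Sum components: V_total = 91.23 - j21 V.
Step 3 — Convert to polar: |V_total| = 93.62 V, ∠V_total = -13.0°.

V_total = 93.62∠-13.0° V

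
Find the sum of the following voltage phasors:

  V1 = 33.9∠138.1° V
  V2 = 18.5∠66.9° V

Step 1 — Convert each phasor to rectangular form:
  V1 = 33.9·(cos(138.1°) + j·sin(138.1°)) = -25.23 + j22.64 V
  V2 = 18.5·(cos(66.9°) + j·sin(66.9°)) = 7.258 + j17.02 V
Step 2 — Sum components: V_total = -17.97 + j39.66 V.
Step 3 — Convert to polar: |V_total| = 43.54 V, ∠V_total = 114.4°.

V_total = 43.54∠114.4° V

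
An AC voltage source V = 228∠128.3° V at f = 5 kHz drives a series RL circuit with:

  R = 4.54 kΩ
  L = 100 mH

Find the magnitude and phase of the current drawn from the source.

Step 1 — Angular frequency: ω = 2π·f = 2π·5000 = 3.142e+04 rad/s.
Step 2 — Component impedances:
  R: Z = R = 4540 Ω
  L: Z = jωL = j·3.142e+04·0.1 = 0 + j3142 Ω
Step 3 — Series combination: Z_total = R + L = 4540 + j3142 Ω = 5521∠34.7° Ω.
Step 4 — Source phasor: V = 228∠128.3° V = -141.3 + j178.9 V.
Step 5 — Ohm's law: I = V / Z_total = (-141.3 + j178.9) / (4540 + j3142) = -0.002606 + j0.04121 A.
Step 6 — Convert to polar: |I| = 0.0413 A, ∠I = 93.6°.

I = 0.0413∠93.6° A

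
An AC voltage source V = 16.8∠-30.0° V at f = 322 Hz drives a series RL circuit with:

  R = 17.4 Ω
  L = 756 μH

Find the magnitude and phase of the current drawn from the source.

Step 1 — Angular frequency: ω = 2π·f = 2π·322 = 2023 rad/s.
Step 2 — Component impedances:
  R: Z = R = 17.4 Ω
  L: Z = jωL = j·2023·0.000756 = 0 + j1.53 Ω
Step 3 — Series combination: Z_total = R + L = 17.4 + j1.53 Ω = 17.47∠5.0° Ω.
Step 4 — Source phasor: V = 16.8∠-30.0° V = 14.55 - j8.4 V.
Step 5 — Ohm's law: I = V / Z_total = (14.55 - j8.4) / (17.4 + j1.53) = 0.7876 - j0.552 A.
Step 6 — Convert to polar: |I| = 0.9618 A, ∠I = -35.0°.

I = 0.9618∠-35.0° A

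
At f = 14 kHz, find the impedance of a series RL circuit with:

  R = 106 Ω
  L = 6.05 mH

Step 1 — Angular frequency: ω = 2π·f = 2π·1.4e+04 = 8.796e+04 rad/s.
Step 2 — Component impedances:
  R: Z = R = 106 Ω
  L: Z = jωL = j·8.796e+04·0.00605 = 0 + j532.2 Ω
Step 3 — Series combination: Z_total = R + L = 106 + j532.2 Ω = 542.6∠78.7° Ω.

Z = 106 + j532.2 Ω = 542.6∠78.7° Ω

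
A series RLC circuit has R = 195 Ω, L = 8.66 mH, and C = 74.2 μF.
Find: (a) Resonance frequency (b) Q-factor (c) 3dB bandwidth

Step 1 — Resonance condition Im(Z)=0 gives ω₀ = 1/√(LC).
Step 2 — ω₀ = 1/√(0.00866·7.42e-05) = 1247 rad/s.
Step 3 — f₀ = ω₀/(2π) = 198.5 Hz.
Step 4 — Series Q: Q = ω₀L/R = 1247·0.00866/195 = 0.0554.
Step 5 — 3dB bandwidth: Δω = ω₀/Q = 2.252e+04 rad/s; BW = Δω/(2π) = 3584 Hz.

(a) f₀ = 198.5 Hz  (b) Q = 0.0554  (c) BW = 3584 Hz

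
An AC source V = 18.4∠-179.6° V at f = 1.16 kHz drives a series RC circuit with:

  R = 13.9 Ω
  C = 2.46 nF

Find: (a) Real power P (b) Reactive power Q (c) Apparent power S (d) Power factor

Step 1 — Angular frequency: ω = 2π·f = 2π·1160 = 7288 rad/s.
Step 2 — Component impedances:
  R: Z = R = 13.9 Ω
  C: Z = 1/(jωC) = -j/(ω·C) = 0 - j5.577e+04 Ω
Step 3 — Series combination: Z_total = R + C = 13.9 - j5.577e+04 Ω = 5.577e+04∠-90.0° Ω.
Step 4 — Source phasor: V = 18.4∠-179.6° V = -18.4 - j0.1285 V.
Step 5 — Current: I = V / Z = 2.221e-06 - j0.0003299 A = 0.0003299∠-89.6° A.
Step 6 — Complex power: S = V·I* = 1.513e-06 - j0.00607 VA.
Step 7 — Real power: P = Re(S) = 1.513e-06 W.
Step 8 — Reactive power: Q = Im(S) = -0.00607 VAR.
Step 9 — Apparent power: |S| = 0.00607 VA.
Step 10 — Power factor: PF = P/|S| = 0.0002492 (leading).

(a) P = 1.513e-06 W  (b) Q = -0.00607 VAR  (c) S = 0.00607 VA  (d) PF = 0.0002492 (leading)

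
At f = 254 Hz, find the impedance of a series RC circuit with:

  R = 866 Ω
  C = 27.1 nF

Step 1 — Angular frequency: ω = 2π·f = 2π·254 = 1596 rad/s.
Step 2 — Component impedances:
  R: Z = R = 866 Ω
  C: Z = 1/(jωC) = -j/(ω·C) = 0 - j2.312e+04 Ω
Step 3 — Series combination: Z_total = R + C = 866 - j2.312e+04 Ω = 2.314e+04∠-87.9° Ω.

Z = 866 - j2.312e+04 Ω = 2.314e+04∠-87.9° Ω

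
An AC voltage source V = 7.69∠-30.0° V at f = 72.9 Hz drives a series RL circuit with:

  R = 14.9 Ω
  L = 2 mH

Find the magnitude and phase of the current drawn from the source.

Step 1 — Angular frequency: ω = 2π·f = 2π·72.9 = 458 rad/s.
Step 2 — Component impedances:
  R: Z = R = 14.9 Ω
  L: Z = jωL = j·458·0.002 = 0 + j0.9161 Ω
Step 3 — Series combination: Z_total = R + L = 14.9 + j0.9161 Ω = 14.93∠3.5° Ω.
Step 4 — Source phasor: V = 7.69∠-30.0° V = 6.66 - j3.845 V.
Step 5 — Ohm's law: I = V / Z_total = (6.66 - j3.845) / (14.9 + j0.9161) = 0.4295 - j0.2845 A.
Step 6 — Convert to polar: |I| = 0.5151 A, ∠I = -33.5°.

I = 0.5151∠-33.5° A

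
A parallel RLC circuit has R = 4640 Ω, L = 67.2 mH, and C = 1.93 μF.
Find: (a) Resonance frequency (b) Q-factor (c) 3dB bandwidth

Step 1 — Resonance: ω₀ = 1/√(LC) = 1/√(0.0672·1.93e-06) = 2777 rad/s.
Step 2 — f₀ = ω₀/(2π) = 441.9 Hz.
Step 3 — Parallel Q: Q = R/(ω₀L) = 4640/(2777·0.0672) = 24.87.
Step 4 — Bandwidth: Δω = ω₀/Q = 111.7 rad/s; BW = Δω/(2π) = 17.77 Hz.

(a) f₀ = 441.9 Hz  (b) Q = 24.87  (c) BW = 17.77 Hz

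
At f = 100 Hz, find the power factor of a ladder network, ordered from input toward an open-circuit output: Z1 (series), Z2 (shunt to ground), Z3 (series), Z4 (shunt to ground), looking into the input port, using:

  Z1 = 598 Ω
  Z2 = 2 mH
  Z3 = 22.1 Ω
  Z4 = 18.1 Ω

Step 1 — Angular frequency: ω = 2π·f = 2π·100 = 628.3 rad/s.
Step 2 — Component impedances:
  Z1: Z = R = 598 Ω
  Z2: Z = jωL = j·628.3·0.002 = 0 + j1.257 Ω
  Z3: Z = R = 22.1 Ω
  Z4: Z = R = 18.1 Ω
Step 3 — Ladder network (open output): work backward from the far end, alternating series and parallel combinations. Z_in = 598 + j1.255 Ω = 598∠0.1° Ω.
Step 4 — Power factor: PF = cos(φ) = Re(Z)/|Z| = 598/598 = 1.
Step 5 — Type: Im(Z) = 1.255 ⇒ lagging (phase φ = 0.1°).

PF = 1 (lagging, φ = 0.1°)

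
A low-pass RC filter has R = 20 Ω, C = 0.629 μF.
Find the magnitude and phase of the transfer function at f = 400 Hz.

Step 1 — Angular frequency: ω = 2π·400 = 2513 rad/s.
Step 2 — Transfer function: H(jω) = 1/(1 + jωRC).
Step 3 — Denominator: 1 + jωRC = 1 + j·2513·20·6.29e-07 = 1 + j0.03162.
Step 4 — H = 0.999 - j0.03159.
Step 5 — Magnitude: |H| = 0.9995 (-0.0 dB); phase: φ = -1.8°.

|H| = 0.9995 (-0.0 dB), φ = -1.8°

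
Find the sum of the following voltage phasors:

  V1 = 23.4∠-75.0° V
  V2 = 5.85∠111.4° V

Step 1 — Convert each phasor to rectangular form:
  V1 = 23.4·(cos(-75.0°) + j·sin(-75.0°)) = 6.056 - j22.6 V
  V2 = 5.85·(cos(111.4°) + j·sin(111.4°)) = -2.135 + j5.447 V
Step 2 — Sum components: V_total = 3.922 - j17.16 V.
Step 3 — Convert to polar: |V_total| = 17.6 V, ∠V_total = -77.1°.

V_total = 17.6∠-77.1° V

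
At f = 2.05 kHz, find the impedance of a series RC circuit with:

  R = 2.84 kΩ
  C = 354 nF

Step 1 — Angular frequency: ω = 2π·f = 2π·2050 = 1.288e+04 rad/s.
Step 2 — Component impedances:
  R: Z = R = 2840 Ω
  C: Z = 1/(jωC) = -j/(ω·C) = 0 - j219.3 Ω
Step 3 — Series combination: Z_total = R + C = 2840 - j219.3 Ω = 2848∠-4.4° Ω.

Z = 2840 - j219.3 Ω = 2848∠-4.4° Ω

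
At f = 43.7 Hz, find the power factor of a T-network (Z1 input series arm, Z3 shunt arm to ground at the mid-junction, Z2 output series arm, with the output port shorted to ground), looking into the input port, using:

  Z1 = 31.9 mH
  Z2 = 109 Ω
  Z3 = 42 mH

Step 1 — Angular frequency: ω = 2π·f = 2π·43.7 = 274.6 rad/s.
Step 2 — Component impedances:
  Z1: Z = jωL = j·274.6·0.0319 = 0 + j8.759 Ω
  Z2: Z = R = 109 Ω
  Z3: Z = jωL = j·274.6·0.042 = 0 + j11.53 Ω
Step 3 — With the output port shorted to ground, the output series arm Z2 runs from the junction to ground; the shunt arm Z3 also runs from the junction to ground. They appear in parallel: Z3 || Z2 = 1.207 + j11.4 Ω.
Step 4 — Series with input arm Z1: Z_in = Z1 + (Z3 || Z2) = 1.207 + j20.16 Ω = 20.2∠86.6° Ω.
Step 5 — Power factor: PF = cos(φ) = Re(Z)/|Z| = 1.2066/20.2 = 0.05973.
Step 6 — Type: Im(Z) = 20.16 ⇒ lagging (phase φ = 86.6°).

PF = 0.05973 (lagging, φ = 86.6°)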